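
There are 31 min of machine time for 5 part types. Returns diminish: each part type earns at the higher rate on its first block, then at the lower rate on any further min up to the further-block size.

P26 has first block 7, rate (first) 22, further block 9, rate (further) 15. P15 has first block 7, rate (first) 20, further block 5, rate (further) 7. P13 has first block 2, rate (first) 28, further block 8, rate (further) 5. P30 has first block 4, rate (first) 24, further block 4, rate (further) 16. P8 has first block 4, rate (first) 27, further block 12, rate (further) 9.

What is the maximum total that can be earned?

Treat each block as its own option and order by rate: P13/first 28 > P8/first 27 > P30/first 24 > P26/first 22 > P15/first 20 > P30/second 16 > P26/second 15 > P8/second 9 > P15/second 7 > P13/second 5.
Fill P13 first block (2 at 28) ; 29 left.
P8/first (27): +4 ; 25 left.
P30 first at 24: fill all 4 ; 21 left.
P26/first (22): +7 ; 14 left.
Fill P15 first block (7 at 20) ; 7 left.
P30/second (16): +4 ; 3 left.
3 remain; put them into P26 second at 15.
Total = 28×2 + 27×4 + 24×4 + 22×7 + 20×7 + 16×4 + 15×3 = 663.

663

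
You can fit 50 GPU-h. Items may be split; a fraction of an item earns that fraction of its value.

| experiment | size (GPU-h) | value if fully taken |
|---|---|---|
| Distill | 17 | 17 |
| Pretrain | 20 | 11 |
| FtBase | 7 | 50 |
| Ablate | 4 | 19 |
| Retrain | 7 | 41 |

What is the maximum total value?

135.25

Sort by value density: FtBase 50/7≈7.14, Retrain 41/7≈5.86, Ablate 19/4≈4.75, Distill 17/17≈1, Pretrain 11/20≈0.55.
Take all of FtBase (7 GPU-h, value 50) — 43 GPU-h left.
All 7 GPU-h of Retrain fit (value 41) — 36 remain.
Ablate: take in full, 4 GPU-h for value 19 — 32 left.
All 17 GPU-h of Distill fit (value 17) — 15 remain.
Only 15 GPU-h remain; take 15/20 of Pretrain for value 11×15/20 = 8.25.
Total value = 135.25.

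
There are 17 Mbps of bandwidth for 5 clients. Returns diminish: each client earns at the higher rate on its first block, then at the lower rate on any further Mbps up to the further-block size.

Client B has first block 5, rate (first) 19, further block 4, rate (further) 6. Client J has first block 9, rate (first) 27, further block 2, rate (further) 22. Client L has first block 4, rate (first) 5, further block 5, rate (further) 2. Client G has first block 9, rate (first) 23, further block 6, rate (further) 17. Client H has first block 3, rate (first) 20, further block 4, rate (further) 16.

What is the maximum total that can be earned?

Order all 10 blocks by rate: Client J/first 27 > Client G/first 23 > Client J/second 22 > Client H/first 20 > Client B/first 19 > Client G/second 17 > Client H/second 16 > Client B/second 6 > Client L/first 5 > Client L/second 2.
Client J first at 27: fill all 9 ; 8 left.
Client G/first: +8 of 9 at 23; pool empty.
Total = 27×9 + 23×8 = 427.

427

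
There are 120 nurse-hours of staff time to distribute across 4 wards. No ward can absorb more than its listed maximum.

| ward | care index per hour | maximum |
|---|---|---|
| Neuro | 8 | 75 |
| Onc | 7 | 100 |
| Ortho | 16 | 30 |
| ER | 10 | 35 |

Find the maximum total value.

Order the wards by care index per hour: Ortho 16 > ER 10 > Neuro 8 > Onc 7.
Ortho takes 30 to reach its cap of 30 — 90 left.
ER takes 35 to reach its cap of 35 — 55 left.
Neuro: +55 (room for 75) → 55. Pool exhausted.
Total = 8×55 + 16×30 + 10×35 = 1270.

1270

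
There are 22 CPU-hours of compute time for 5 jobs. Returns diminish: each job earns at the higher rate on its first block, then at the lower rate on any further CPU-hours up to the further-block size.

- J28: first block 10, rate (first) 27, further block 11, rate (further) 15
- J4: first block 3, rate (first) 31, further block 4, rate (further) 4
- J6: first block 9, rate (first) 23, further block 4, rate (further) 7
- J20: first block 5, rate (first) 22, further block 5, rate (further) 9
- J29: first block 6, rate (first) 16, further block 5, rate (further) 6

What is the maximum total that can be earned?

Rank every tier by rate: J4/tier1 31 > J28/tier1 27 > J6/tier1 23 > J20/tier1 22 > J29/tier1 16 > J28/tier2 15 > J20/tier2 9 > J6/tier2 7 > J29/tier2 6 > J4/tier2 4.
J4/tier1 (31): +3 → 19 left.
J28 tier1 at 27: fill all 10 → 9 left.
J6 tier1 at 23: fill all 9 → 0 left.
Total = 31×3 + 27×10 + 23×9 = 570.

570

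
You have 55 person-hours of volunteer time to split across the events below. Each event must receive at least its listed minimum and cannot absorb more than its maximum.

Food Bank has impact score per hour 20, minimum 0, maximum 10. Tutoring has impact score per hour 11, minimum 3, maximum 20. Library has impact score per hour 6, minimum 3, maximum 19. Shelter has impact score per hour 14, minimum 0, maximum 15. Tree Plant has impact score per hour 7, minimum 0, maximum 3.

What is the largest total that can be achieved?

693

Meeting every minimum uses 0+3+3+0+0 = 6 person-hours, leaving 49.
Rank by impact score per hour: Food Bank 20 > Shelter 14 > Tutoring 11 > Tree Plant 7 > Library 6.
Give Food Bank 10 more to hit its cap of 10 — 39 left.
Give Shelter 15 more to hit its cap of 15 — 24 left.
Tutoring takes 17 more to reach its cap of 20 — 7 left.
Tree Plant takes 3 more to reach its cap of 3 — 4 left.
Library: +4 (room for 16) → 7. Pool exhausted.
Total = 20×10 + 11×20 + 6×7 + 14×15 + 7×3 = 693.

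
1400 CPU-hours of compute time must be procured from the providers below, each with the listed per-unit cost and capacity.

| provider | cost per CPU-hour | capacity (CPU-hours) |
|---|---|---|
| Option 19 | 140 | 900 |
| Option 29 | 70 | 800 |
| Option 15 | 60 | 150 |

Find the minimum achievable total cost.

Cheapest first:
Option 15 (60): use full 150 — 1250 CPU-hours to go.
Option 29 (70): use full 800 — 450 CPU-hours to go.
Option 19 (140): take the remaining 450 — done.
Cost = 150×60 + 800×70 + 450×140 = 128000.

128000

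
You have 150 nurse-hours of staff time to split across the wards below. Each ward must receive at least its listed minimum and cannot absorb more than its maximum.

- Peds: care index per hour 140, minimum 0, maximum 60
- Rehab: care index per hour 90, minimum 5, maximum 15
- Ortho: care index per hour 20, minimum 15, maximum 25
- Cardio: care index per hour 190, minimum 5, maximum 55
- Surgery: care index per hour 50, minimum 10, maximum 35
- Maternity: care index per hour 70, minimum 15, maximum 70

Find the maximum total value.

Meeting every minimum uses 0+5+15+5+10+15 = 50 nurse-hours, leaving 100.
Order the wards by care index per hour: Cardio 190 > Peds 140 > Rehab 90 > Maternity 70 > Surgery 50 > Ortho 20.
Cardio takes 50 more to reach its cap of 55 ; 50 left.
Peds has room for 60 more but only 50 remain, so it gets 50.
Total = 140×50 + 90×5 + 20×15 + 190×55 + 50×10 + 70×15 = 19750.

19750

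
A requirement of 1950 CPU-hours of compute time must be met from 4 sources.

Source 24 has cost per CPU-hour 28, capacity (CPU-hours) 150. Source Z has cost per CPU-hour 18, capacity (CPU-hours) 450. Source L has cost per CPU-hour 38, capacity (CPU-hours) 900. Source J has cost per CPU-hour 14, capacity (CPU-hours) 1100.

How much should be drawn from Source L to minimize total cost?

250

Fill from the cheapest source first.
Source J at 14: take all 1100 CPU-hours ; 850 still needed.
Source Z at 18: take all 450 CPU-hours ; 400 still needed.
Source 24 (28): use full 150 ; 250 CPU-hours to go.
Source L (38): take the remaining 250 ; done.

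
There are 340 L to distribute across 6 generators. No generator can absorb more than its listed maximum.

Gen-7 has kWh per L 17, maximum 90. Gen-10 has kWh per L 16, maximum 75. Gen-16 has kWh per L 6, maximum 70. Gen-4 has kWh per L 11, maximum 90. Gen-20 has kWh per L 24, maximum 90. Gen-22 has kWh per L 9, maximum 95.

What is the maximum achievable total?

5825

Highest kWh per L first: Gen-20 24 > Gen-7 17 > Gen-10 16 > Gen-4 11 > Gen-22 9 > Gen-16 6.
Gen-20: +90 to 90 (cap) ; 250 left.
Gen-7: +90 to 90 (cap) ; 160 left.
Give Gen-10 75 to hit its cap of 75 ; 85 left.
Only 85 left; Gen-4 takes them to reach 85.
Total = 17×90 + 16×75 + 11×85 + 24×90 = 5825.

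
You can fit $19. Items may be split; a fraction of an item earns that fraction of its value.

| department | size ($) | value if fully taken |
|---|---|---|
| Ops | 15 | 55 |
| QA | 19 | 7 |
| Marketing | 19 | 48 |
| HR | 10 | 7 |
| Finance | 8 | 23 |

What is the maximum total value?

Sort by value density: Ops 55/15≈3.67, Finance 23/8≈2.88, Marketing 48/19≈2.53, HR 7/10≈0.7, QA 7/19≈0.368.
All 15 $ of Ops fit (value 55) ; 4 remain.
Only 4 $ remain; take 4/8 of Finance for value 23×4/8 = 11.5.
Total value = 66.5.

66.5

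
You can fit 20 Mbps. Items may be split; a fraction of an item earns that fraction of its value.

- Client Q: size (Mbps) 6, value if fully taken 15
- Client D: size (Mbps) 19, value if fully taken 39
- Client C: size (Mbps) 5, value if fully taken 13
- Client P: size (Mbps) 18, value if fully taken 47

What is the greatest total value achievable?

Sort by value density: Client P 47/18≈2.61, Client C 13/5≈2.6, Client Q 15/6≈2.5, Client D 39/19≈2.05.
All 18 Mbps of Client P fit (value 47) → 2 remain.
Fill the last 2 Mbps with part of Client C: 2/5 of it earns 5.2.
Total value = 52.2.

52.2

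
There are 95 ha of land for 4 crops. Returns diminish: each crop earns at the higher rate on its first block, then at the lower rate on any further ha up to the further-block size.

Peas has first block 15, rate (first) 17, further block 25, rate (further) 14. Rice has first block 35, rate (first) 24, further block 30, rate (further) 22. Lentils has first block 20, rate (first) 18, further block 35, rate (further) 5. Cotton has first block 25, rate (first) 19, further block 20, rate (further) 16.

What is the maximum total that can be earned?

Order all 8 blocks by rate: Rice/tier1 24 > Rice/tier2 22 > Cotton/tier1 19 > Lentils/tier1 18 > Peas/tier1 17 > Cotton/tier2 16 > Peas/tier2 14 > Lentils/tier2 5.
Rice tier1 at 24: fill all 35 — 60 left.
Fill Rice tier2 block (30 at 22) — 30 left.
Fill Cotton tier1 block (25 at 19) — 5 left.
Lentils tier1 at 18: only 5 left, fill 5.
Total = 24×35 + 22×30 + 19×25 + 18×5 = 2065.

2065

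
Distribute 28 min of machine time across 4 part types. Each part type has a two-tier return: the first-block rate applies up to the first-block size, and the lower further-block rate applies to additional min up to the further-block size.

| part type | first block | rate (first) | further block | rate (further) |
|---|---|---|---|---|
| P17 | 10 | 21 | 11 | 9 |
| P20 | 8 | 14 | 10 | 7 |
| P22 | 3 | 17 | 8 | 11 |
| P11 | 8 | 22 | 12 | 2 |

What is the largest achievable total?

Rank every tier by rate: P11/T1 22 > P17/T1 21 > P22/T1 17 > P20/T1 14 > P22/T2 11 > P17/T2 9 > P20/T2 7 > P11/T2 2.
P11/T1 (22): +8 → 20 left.
P17/T1 (21): +10 → 10 left.
P22 T1 at 17: fill all 3 → 7 left.
7 remain; put them into P20 T1 at 14.
Total = 22×8 + 21×10 + 17×3 + 14×7 = 535.

535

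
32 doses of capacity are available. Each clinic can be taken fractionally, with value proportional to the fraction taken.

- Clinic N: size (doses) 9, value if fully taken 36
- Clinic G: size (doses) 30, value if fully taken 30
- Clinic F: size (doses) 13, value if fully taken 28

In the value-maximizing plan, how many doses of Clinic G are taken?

Best value per unit of size first: Clinic N 36/9≈4, Clinic F 28/13≈2.15, Clinic G 30/30≈1.
All 9 doses of Clinic N fit (value 36) ; 23 remain.
Clinic F: take in full, 13 doses for value 28 ; 10 left.
Fill the last 10 doses with part of Clinic G: 10/30 of it earns 10.

10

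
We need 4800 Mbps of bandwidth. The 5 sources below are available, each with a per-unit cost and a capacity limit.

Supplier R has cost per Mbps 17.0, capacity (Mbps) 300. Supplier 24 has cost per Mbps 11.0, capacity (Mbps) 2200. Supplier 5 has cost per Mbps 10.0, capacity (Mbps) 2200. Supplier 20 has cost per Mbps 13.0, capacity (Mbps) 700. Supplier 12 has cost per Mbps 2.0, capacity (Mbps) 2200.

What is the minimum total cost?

Cheapest first:
Supplier 12 at 2.0: take all 2200 Mbps — 2600 still needed.
Take 2200 from Supplier 5 at 10.0 — need 400 more.
Supplier 24 at 11.0: take 400 of its 2200 — requirement met.
Supplier 20, Supplier R: unused.
Cost = 2200×2.0 + 2200×10.0 + 400×11.0 = 30800.

30800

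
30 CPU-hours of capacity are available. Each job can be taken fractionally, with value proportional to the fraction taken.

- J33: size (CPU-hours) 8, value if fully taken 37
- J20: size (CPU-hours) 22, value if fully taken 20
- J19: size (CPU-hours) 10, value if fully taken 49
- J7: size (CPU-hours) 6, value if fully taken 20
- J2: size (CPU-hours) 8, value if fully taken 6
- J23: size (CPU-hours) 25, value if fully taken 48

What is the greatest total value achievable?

117.52

Best value per unit of size first: J19 49/10≈4.9, J33 37/8≈4.62, J7 20/6≈3.33, J23 48/25≈1.92, J20 20/22≈0.909, J2 6/8≈0.75.
All 10 CPU-hours of J19 fit (value 49) ; 20 remain.
J33: take in full, 8 CPU-hours for value 37 ; 12 left.
All 6 CPU-hours of J7 fit (value 20) ; 6 remain.
6 CPU-hours left: a 6/25 share of J23 gives 48×6/25 = 11.52.
Total value = 117.52.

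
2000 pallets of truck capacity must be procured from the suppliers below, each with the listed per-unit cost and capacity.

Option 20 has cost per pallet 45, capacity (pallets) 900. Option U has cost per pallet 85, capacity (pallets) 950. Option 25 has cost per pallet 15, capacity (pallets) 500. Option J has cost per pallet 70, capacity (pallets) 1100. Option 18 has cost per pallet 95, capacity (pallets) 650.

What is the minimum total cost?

90000

Cheapest first:
Take 500 from Option 25 at 15 — need 1500 more.
Take 900 from Option 20 at 45 — need 600 more.
Take 600 from Option J at 70 to finish.
Option U, Option 18: unused.
Cost = 500×15 + 900×45 + 600×70 = 90000.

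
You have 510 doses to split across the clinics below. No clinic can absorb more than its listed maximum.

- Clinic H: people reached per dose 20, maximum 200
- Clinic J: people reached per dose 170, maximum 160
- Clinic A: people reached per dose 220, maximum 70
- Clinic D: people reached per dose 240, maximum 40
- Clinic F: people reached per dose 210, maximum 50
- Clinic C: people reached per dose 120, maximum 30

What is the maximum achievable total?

Rank by people reached per dose: Clinic D 240 > Clinic A 220 > Clinic F 210 > Clinic J 170 > Clinic C 120 > Clinic H 20.
Give Clinic D 40 to hit its cap of 40 — 470 left.
Clinic A: +70 to 70 (cap) — 400 left.
Clinic F takes 50 to reach its cap of 50 — 350 left.
Clinic J takes 160 to reach its cap of 160 — 190 left.
Give Clinic C 30 to hit its cap of 30 — 160 left.
Only 160 left; Clinic H takes them to reach 160.
Total = 20×160 + 170×160 + 220×70 + 240×40 + 210×50 + 120×30 = 69500.

69500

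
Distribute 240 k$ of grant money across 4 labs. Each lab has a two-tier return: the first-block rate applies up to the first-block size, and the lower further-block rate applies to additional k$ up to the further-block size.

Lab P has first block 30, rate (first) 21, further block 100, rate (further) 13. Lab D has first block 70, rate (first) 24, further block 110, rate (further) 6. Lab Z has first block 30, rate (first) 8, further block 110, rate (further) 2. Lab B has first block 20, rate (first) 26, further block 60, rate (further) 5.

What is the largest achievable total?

4290

Rank every tier by rate: Lab B/T1 26 > Lab D/T1 24 > Lab P/T1 21 > Lab P/T2 13 > Lab Z/T1 8 > Lab D/T2 6 > Lab B/T2 5 > Lab Z/T2 2.
Lab B T1 at 26: fill all 20 ; 220 left.
Lab D T1 at 24: fill all 70 ; 150 left.
Lab P T1 at 21: fill all 30 ; 120 left.
Fill Lab P T2 block (100 at 13) ; 20 left.
Lab Z T1 at 8: only 20 left, fill 20.
Total = 26×20 + 24×70 + 21×30 + 13×100 + 8×20 = 4290.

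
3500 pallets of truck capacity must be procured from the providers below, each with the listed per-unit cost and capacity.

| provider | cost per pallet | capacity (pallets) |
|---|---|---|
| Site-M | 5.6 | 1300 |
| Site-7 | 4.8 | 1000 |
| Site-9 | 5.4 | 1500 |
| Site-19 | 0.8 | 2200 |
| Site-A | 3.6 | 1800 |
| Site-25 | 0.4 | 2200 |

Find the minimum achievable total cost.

Cheapest first:
Site-25 (0.4): use full 2200 — 1300 pallets to go.
Take 1300 from Site-19 at 0.8 to finish.
Site-A, Site-7, Site-9, Site-M: unused.
Cost = 2200×0.4 + 1300×0.8 = 1920.

1920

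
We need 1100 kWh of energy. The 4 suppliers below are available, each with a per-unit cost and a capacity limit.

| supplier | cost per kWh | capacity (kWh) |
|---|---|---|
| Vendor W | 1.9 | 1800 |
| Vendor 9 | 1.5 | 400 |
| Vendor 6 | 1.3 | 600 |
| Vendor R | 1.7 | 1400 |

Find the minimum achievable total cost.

1550

Use suppliers in increasing cost order.
Vendor 6 (1.3): use full 600 → 500 kWh to go.
Take 400 from Vendor 9 at 1.5 → need 100 more.
Take 100 from Vendor R at 1.7 to finish.
Vendor W: unused.
Cost = 600×1.3 + 400×1.5 + 100×1.7 = 1550.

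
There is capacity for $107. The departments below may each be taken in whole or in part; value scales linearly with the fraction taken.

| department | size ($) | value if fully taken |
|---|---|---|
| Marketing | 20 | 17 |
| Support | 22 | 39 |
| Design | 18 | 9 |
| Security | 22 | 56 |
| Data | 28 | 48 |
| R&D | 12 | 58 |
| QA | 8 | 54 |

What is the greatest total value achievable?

Sort by value density: QA 54/8≈6.75, R&D 58/12≈4.83, Security 56/22≈2.55, Support 39/22≈1.77, Data 48/28≈1.71, Marketing 17/20≈0.85, Design 9/18≈0.5.
Take all of QA (8 $, value 54) ; 99 $ left.
All 12 $ of R&D fit (value 58) ; 87 remain.
All 22 $ of Security fit (value 56) ; 65 remain.
Take all of Support (22 $, value 39) ; 43 $ left.
All 28 $ of Data fit (value 48) ; 15 remain.
15 $ left: a 15/20 share of Marketing gives 17×15/20 = 12.75.
Total value = 267.75.

267.75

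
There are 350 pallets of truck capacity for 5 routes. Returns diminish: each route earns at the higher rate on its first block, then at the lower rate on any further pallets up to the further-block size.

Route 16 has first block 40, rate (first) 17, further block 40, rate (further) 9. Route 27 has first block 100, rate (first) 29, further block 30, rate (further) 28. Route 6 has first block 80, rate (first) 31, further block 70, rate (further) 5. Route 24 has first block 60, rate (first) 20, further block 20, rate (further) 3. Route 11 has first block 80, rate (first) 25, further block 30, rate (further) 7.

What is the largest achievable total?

9420

Order all 10 blocks by rate: Route 6/T1 31 > Route 27/T1 29 > Route 27/T2 28 > Route 11/T1 25 > Route 24/T1 20 > Route 16/T1 17 > Route 16/T2 9 > Route 11/T2 7 > Route 6/T2 5 > Route 24/T2 3.
Route 6 T1 at 31: fill all 80 ; 270 left.
Route 27 T1 at 29: fill all 100 ; 170 left.
Route 27 T2 at 28: fill all 30 ; 140 left.
Fill Route 11 T1 block (80 at 25) ; 60 left.
Route 24 T1 at 20: fill all 60 ; 0 left.
Total = 31×80 + 29×100 + 28×30 + 25×80 + 20×60 = 9420.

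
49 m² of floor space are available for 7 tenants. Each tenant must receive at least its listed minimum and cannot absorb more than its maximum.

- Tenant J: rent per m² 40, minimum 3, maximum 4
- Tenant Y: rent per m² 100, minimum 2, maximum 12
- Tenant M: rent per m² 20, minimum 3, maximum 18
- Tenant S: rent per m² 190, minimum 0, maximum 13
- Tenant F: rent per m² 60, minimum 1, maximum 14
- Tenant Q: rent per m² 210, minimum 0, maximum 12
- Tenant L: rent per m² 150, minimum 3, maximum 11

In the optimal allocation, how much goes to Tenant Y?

6

Meeting every minimum uses 3+2+3+0+1+0+3 = 12 m², leaving 37.
Order the tenants by rent per m²: Tenant Q 210 > Tenant S 190 > Tenant L 150 > Tenant Y 100 > Tenant F 60 > Tenant J 40 > Tenant M 20.
Give Tenant Q 12 more to hit its cap of 12 → 25 left.
Tenant S takes 13 more to reach its cap of 13 → 12 left.
Tenant L: +8 to 11 (cap) → 4 left.
Tenant Y has room for 10 more but only 4 remain, so it gets 6.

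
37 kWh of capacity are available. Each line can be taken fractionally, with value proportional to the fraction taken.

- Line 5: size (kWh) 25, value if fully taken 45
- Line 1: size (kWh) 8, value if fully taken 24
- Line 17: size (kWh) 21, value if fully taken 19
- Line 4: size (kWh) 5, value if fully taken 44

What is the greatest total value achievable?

Best value per unit of size first: Line 4 44/5≈8.8, Line 1 24/8≈3, Line 5 45/25≈1.8, Line 17 19/21≈0.905.
All 5 kWh of Line 4 fit (value 44) → 32 remain.
Line 1: take in full, 8 kWh for value 24 → 24 left.
Only 24 kWh remain; take 24/25 of Line 5 for value 45×24/25 = 43.2.
Total value = 111.2.

111.2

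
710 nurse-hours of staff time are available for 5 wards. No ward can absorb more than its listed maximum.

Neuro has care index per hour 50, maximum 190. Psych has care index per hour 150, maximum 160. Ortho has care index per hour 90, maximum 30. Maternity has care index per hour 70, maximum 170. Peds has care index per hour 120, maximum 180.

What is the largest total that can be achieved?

Rank by care index per hour: Psych 150 > Peds 120 > Ortho 90 > Maternity 70 > Neuro 50.
Psych takes 160 to reach its cap of 160 → 550 left.
Peds takes 180 to reach its cap of 180 → 370 left.
Give Ortho 30 to hit its cap of 30 → 340 left.
Maternity takes 170 to reach its cap of 170 → 170 left.
Only 170 left; Neuro takes them to reach 170.
Total = 50×170 + 150×160 + 90×30 + 70×170 + 120×180 = 68700.

68700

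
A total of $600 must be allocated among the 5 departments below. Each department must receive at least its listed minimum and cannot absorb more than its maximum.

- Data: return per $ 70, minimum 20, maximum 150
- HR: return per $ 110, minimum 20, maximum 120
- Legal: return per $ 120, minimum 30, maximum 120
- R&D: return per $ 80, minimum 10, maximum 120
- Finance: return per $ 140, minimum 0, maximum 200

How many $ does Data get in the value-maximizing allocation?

Meeting every minimum uses 20+20+30+10+0 = 80 $, leaving 520.
Rank by return per $: Finance 140 > Legal 120 > HR 110 > R&D 80 > Data 70.
Give Finance 200 more to hit its cap of 200 ; 320 left.
Legal: +90 to 120 (cap) ; 230 left.
HR: +100 to 120 (cap) ; 130 left.
R&D: +110 to 120 (cap) ; 20 left.
Only 20 left; Data takes them to reach 40.

40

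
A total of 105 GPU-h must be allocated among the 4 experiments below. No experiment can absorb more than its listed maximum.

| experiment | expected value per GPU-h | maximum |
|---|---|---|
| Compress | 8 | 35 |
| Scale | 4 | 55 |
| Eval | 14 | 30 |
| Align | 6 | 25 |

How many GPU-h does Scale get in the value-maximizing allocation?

Rank by expected value per GPU-h: Eval 14 > Compress 8 > Align 6 > Scale 4.
Eval takes 30 to reach its cap of 30 ; 75 left.
Give Compress 35 to hit its cap of 35 ; 40 left.
Give Align 25 to hit its cap of 25 ; 15 left.
Scale has room for 55 but only 15 remain, so it gets 15.

15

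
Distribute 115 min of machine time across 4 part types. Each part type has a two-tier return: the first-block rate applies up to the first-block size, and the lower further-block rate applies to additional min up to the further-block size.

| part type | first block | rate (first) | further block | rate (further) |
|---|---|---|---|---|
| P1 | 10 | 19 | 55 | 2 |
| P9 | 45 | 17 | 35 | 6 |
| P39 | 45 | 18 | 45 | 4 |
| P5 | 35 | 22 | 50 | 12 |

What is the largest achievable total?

Order all 8 blocks by rate: P5/T1 22 > P1/T1 19 > P39/T1 18 > P9/T1 17 > P5/T2 12 > P9/T2 6 > P39/T2 4 > P1/T2 2.
P5/T1 (22): +35 — 80 left.
Fill P1 T1 block (10 at 19) — 70 left.
P39 T1 at 18: fill all 45 — 25 left.
P9 T1 at 17: only 25 left, fill 25.
Total = 22×35 + 19×10 + 18×45 + 17×25 = 2195.

2195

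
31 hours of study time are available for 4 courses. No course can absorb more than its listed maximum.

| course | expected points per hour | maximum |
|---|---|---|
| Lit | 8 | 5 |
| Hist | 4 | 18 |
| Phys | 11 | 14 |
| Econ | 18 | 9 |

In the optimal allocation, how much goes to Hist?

Order the courses by expected points per hour: Econ 18 > Phys 11 > Lit 8 > Hist 4.
Econ: +9 to 9 (cap) → 22 left.
Give Phys 14 to hit its cap of 14 → 8 left.
Give Lit 5 to hit its cap of 5 → 3 left.
Hist: +3 (room for 18) → 3. Pool exhausted.

3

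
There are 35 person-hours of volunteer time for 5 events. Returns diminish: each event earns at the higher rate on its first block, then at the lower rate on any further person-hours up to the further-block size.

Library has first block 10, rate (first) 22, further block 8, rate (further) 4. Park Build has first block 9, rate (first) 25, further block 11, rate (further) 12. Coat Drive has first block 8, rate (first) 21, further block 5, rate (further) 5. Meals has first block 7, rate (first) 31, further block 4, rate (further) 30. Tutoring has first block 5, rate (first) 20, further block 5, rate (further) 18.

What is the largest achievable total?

Order all 10 blocks by rate: Meals/T1 31 > Meals/T2 30 > Park Build/T1 25 > Library/T1 22 > Coat Drive/T1 21 > Tutoring/T1 20 > Tutoring/T2 18 > Park Build/T2 12 > Coat Drive/T2 5 > Library/T2 4.
Meals T1 at 31: fill all 7 → 28 left.
Meals T2 at 30: fill all 4 → 24 left.
Park Build T1 at 25: fill all 9 → 15 left.
Library/T1 (22): +10 → 5 left.
Coat Drive T1 at 21: only 5 left, fill 5.
Total = 31×7 + 30×4 + 25×9 + 22×10 + 21×5 = 887.

887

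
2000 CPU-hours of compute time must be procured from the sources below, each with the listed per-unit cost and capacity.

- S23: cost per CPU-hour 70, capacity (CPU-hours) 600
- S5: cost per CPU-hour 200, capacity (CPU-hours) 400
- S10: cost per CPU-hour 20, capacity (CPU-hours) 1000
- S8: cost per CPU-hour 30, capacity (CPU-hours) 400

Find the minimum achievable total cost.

Cheapest first:
S10 (20): use full 1000 → 1000 CPU-hours to go.
S8 (30): use full 400 → 600 CPU-hours to go.
S23 at 70: take all 600 CPU-hours → 0 still needed.
S5: unused.
Cost = 1000×20 + 400×30 + 600×70 = 74000.

74000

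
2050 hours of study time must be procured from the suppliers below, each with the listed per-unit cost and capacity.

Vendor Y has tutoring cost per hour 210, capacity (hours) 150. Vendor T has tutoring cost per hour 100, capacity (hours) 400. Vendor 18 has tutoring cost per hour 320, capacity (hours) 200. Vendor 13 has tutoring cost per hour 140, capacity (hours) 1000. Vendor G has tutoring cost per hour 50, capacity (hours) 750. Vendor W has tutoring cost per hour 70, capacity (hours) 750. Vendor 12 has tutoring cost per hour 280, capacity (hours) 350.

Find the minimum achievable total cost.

Cheapest first:
Vendor G (50): use full 750 — 1300 hours to go.
Vendor W at 70: take all 750 hours — 550 still needed.
Take 400 from Vendor T at 100 — need 150 more.
Vendor 13 at 140: take 150 of its 1000 — requirement met.
Vendor Y, Vendor 12, Vendor 18: unused.
Cost = 750×50 + 750×70 + 400×100 + 150×140 = 151000.

151000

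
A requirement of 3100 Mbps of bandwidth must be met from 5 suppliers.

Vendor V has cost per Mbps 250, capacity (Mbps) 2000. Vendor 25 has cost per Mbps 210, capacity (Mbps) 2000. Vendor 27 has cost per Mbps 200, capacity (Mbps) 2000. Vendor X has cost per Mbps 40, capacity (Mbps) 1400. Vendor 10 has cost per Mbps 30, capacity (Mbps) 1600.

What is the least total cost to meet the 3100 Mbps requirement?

Use suppliers in increasing cost order.
Vendor 10 at 30: take all 1600 Mbps ; 1500 still needed.
Take 1400 from Vendor X at 40 ; need 100 more.
Take 100 from Vendor 27 at 200 to finish.
Vendor 25, Vendor V: unused.
Cost = 1600×30 + 1400×40 + 100×200 = 124000.

124000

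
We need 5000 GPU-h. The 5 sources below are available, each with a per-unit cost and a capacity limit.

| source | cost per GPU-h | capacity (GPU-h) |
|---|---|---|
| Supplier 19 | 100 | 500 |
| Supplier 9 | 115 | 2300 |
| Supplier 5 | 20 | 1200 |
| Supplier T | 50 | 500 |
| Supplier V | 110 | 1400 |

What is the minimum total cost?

Cheapest first:
Supplier 5 (20): use full 1200 ; 3800 GPU-h to go.
Supplier T (50): use full 500 ; 3300 GPU-h to go.
Supplier 19 at 100: take all 500 GPU-h ; 2800 still needed.
Take 1400 from Supplier V at 110 ; need 1400 more.
Take 1400 from Supplier 9 at 115 to finish.
Cost = 1200×20 + 500×50 + 500×100 + 1400×110 + 1400×115 = 414000.

414000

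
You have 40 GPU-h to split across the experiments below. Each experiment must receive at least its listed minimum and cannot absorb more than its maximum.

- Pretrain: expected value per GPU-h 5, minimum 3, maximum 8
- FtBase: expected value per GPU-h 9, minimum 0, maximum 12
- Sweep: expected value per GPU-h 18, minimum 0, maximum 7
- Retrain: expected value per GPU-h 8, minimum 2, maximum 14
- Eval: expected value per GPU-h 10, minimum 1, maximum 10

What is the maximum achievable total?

413

Meeting every minimum uses 3+0+0+2+1 = 6 GPU-h, leaving 34.
Order the experiments by expected value per GPU-h: Sweep 18 > Eval 10 > FtBase 9 > Retrain 8 > Pretrain 5.
Sweep takes 7 more to reach its cap of 7 → 27 left.
Eval takes 9 more to reach its cap of 10 → 18 left.
FtBase: +12 to 12 (cap) → 6 left.
Retrain: +6 (room for 12) → 8. Pool exhausted.
Total = 5×3 + 9×12 + 18×7 + 8×8 + 10×10 = 413.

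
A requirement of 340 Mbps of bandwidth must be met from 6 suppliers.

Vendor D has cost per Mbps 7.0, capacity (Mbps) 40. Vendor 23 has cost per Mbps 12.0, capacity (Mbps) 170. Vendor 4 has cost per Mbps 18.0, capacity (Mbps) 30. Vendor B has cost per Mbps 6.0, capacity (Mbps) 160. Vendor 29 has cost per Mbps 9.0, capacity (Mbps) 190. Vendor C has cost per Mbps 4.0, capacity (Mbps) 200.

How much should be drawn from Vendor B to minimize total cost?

140

Cheapest first:
Vendor C (4.0): use full 200 ; 140 Mbps to go.
Take 140 from Vendor B at 6.0 to finish.
Vendor D, Vendor 29, Vendor 23, Vendor 4: unused.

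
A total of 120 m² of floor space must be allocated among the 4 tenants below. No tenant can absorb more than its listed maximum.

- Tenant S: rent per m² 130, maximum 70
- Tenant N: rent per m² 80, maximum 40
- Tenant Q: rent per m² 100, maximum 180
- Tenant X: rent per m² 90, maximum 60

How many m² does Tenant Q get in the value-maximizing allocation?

50

Rank by rent per m²: Tenant S 130 > Tenant Q 100 > Tenant X 90 > Tenant N 80.
Give Tenant S 70 to hit its cap of 70 — 50 left.
Only 50 left; Tenant Q takes them to reach 50.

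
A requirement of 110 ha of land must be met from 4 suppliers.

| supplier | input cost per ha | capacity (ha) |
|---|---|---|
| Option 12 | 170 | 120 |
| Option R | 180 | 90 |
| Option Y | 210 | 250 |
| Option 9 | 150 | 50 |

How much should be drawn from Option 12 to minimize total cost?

Cheapest first:
Take 50 from Option 9 at 150 → need 60 more.
Option 12 at 170: take 60 of its 120 → requirement met.
Option R, Option Y: unused.

60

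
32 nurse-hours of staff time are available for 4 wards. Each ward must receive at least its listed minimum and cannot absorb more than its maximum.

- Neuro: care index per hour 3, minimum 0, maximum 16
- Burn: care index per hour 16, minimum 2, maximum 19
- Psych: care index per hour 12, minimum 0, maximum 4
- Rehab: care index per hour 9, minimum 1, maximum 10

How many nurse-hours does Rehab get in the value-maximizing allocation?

9

Meeting every minimum uses 0+2+0+1 = 3 nurse-hours, leaving 29.
Highest care index per hour first: Burn 16 > Psych 12 > Rehab 9 > Neuro 3.
Burn takes 17 more to reach its cap of 19 ; 12 left.
Psych: +4 to 4 (cap) ; 8 left.
Rehab: +8 (room for 9) → 9. Pool exhausted.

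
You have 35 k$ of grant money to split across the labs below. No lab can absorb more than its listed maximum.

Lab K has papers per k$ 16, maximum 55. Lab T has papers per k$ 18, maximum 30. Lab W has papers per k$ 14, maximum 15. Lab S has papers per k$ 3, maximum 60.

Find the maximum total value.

620

Rank by papers per k$: Lab T 18 > Lab K 16 > Lab W 14 > Lab S 3.
Give Lab T 30 to hit its cap of 30 ; 5 left.
Lab K: +5 (room for 55) → 5. Pool exhausted.
Total = 16×5 + 18×30 = 620.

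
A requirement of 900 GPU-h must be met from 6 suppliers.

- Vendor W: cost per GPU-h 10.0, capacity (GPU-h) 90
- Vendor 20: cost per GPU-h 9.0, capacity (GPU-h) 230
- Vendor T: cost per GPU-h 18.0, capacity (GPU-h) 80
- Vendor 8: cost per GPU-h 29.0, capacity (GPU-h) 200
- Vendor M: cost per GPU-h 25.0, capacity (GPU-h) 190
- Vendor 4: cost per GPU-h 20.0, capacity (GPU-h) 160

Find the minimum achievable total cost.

Use suppliers in increasing cost order.
Vendor 20 at 9.0: take all 230 GPU-h ; 670 still needed.
Vendor W at 10.0: take all 90 GPU-h ; 580 still needed.
Take 80 from Vendor T at 18.0 ; need 500 more.
Take 160 from Vendor 4 at 20.0 ; need 340 more.
Vendor M (25.0): use full 190 ; 150 GPU-h to go.
Vendor 8 at 29.0: take 150 of its 200 ; requirement met.
Cost = 230×9.0 + 90×10.0 + 80×18.0 + 160×20.0 + 190×25.0 + 150×29.0 = 16710.

16710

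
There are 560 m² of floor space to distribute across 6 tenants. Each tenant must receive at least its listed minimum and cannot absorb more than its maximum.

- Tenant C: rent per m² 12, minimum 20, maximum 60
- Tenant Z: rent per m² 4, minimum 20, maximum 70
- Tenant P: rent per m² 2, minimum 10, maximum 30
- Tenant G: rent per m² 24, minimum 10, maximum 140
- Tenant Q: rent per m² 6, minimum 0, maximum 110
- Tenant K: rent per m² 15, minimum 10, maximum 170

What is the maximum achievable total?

7590

Meeting every minimum uses 20+20+10+10+0+10 = 70 m², leaving 490.
Order the tenants by rent per m²: Tenant G 24 > Tenant K 15 > Tenant C 12 > Tenant Q 6 > Tenant Z 4 > Tenant P 2.
Tenant G takes 130 more to reach its cap of 140 ; 360 left.
Give Tenant K 160 more to hit its cap of 170 ; 200 left.
Tenant C: +40 to 60 (cap) ; 160 left.
Give Tenant Q 110 more to hit its cap of 110 ; 50 left.
Tenant Z: +50 to 70 (cap) ; 0 left.
Total = 12×60 + 4×70 + 2×10 + 24×140 + 6×110 + 15×170 = 7590.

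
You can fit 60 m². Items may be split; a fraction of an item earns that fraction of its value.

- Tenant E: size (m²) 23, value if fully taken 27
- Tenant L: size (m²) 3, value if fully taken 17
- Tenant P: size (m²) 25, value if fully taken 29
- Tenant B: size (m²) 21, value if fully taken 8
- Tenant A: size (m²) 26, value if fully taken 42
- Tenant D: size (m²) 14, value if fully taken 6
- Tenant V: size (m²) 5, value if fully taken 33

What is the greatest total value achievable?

Sort by value density: Tenant V 33/5≈6.6, Tenant L 17/3≈5.67, Tenant A 42/26≈1.62, Tenant E 27/23≈1.17, Tenant P 29/25≈1.16, Tenant D 6/14≈0.429, Tenant B 8/21≈0.381.
Tenant V: take in full, 5 m² for value 33 → 55 left.
All 3 m² of Tenant L fit (value 17) → 52 remain.
Take all of Tenant A (26 m², value 42) → 26 m² left.
All 23 m² of Tenant E fit (value 27) → 3 remain.
Only 3 m² remain; take 3/25 of Tenant P for value 29×3/25 = 3.48.
Total value = 122.48.

122.48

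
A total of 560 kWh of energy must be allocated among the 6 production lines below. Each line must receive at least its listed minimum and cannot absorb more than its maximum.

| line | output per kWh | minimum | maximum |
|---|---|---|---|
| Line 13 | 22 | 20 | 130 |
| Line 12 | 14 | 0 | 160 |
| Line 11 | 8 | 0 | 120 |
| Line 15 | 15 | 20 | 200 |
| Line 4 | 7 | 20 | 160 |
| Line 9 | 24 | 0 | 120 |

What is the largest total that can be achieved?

Meeting every minimum uses 20+0+0+20+20+0 = 60 kWh, leaving 500.
Order the production lines by output per kWh: Line 9 24 > Line 13 22 > Line 15 15 > Line 12 14 > Line 11 8 > Line 4 7.
Line 9 takes 120 more to reach its cap of 120 → 380 left.
Line 13 takes 110 more to reach its cap of 130 → 270 left.
Give Line 15 180 more to hit its cap of 200 → 90 left.
Line 12 has room for 160 more but only 90 remain, so it gets 90.
Total = 22×130 + 14×90 + 15×200 + 7×20 + 24×120 = 10140.

10140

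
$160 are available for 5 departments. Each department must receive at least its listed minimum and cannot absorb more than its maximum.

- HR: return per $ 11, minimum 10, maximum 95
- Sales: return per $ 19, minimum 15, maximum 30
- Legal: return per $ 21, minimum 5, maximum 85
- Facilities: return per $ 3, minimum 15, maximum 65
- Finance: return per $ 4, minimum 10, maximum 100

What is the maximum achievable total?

Meeting every minimum uses 10+15+5+15+10 = 55 $, leaving 105.
Rank by return per $: Legal 21 > Sales 19 > HR 11 > Finance 4 > Facilities 3.
Legal: +80 to 85 (cap) — 25 left.
Sales takes 15 more to reach its cap of 30 — 10 left.
HR has room for 85 more but only 10 remain, so it gets 20.
Total = 11×20 + 19×30 + 21×85 + 3×15 + 4×10 = 2660.

2660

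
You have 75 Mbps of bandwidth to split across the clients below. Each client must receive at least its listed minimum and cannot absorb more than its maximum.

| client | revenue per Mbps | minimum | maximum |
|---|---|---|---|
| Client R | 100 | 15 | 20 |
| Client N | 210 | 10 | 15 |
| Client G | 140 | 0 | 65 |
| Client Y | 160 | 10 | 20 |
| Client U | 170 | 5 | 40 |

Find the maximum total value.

Meeting every minimum uses 15+10+0+10+5 = 40 Mbps, leaving 35.
Highest revenue per Mbps first: Client N 210 > Client U 170 > Client Y 160 > Client G 140 > Client R 100.
Client N: +5 to 15 (cap) ; 30 left.
Client U has room for 35 more but only 30 remain, so it gets 35.
Total = 100×15 + 210×15 + 160×10 + 170×35 = 12200.

12200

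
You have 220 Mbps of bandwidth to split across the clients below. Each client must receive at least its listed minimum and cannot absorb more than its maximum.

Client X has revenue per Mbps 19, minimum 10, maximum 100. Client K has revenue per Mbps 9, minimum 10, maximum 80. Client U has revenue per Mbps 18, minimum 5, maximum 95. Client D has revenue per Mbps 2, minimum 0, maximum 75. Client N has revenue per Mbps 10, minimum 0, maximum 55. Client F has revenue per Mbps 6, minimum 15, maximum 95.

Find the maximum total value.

3790

Meeting every minimum uses 10+10+5+0+0+15 = 40 Mbps, leaving 180.
Order the clients by revenue per Mbps: Client X 19 > Client U 18 > Client N 10 > Client K 9 > Client F 6 > Client D 2.
Client X takes 90 more to reach its cap of 100 — 90 left.
Give Client U 90 more to hit its cap of 95 — 0 left.
Total = 19×100 + 9×10 + 18×95 + 6×15 = 3790.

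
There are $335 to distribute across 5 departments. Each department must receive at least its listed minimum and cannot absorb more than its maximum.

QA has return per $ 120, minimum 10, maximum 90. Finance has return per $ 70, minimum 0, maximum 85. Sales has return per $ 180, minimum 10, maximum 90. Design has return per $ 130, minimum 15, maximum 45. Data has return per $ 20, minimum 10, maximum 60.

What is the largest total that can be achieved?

Meeting every minimum uses 10+0+10+15+10 = 45 $, leaving 290.
Highest return per $ first: Sales 180 > Design 130 > QA 120 > Finance 70 > Data 20.
Sales takes 80 more to reach its cap of 90 → 210 left.
Give Design 30 more to hit its cap of 45 → 180 left.
Give QA 80 more to hit its cap of 90 → 100 left.
Finance: +85 to 85 (cap) → 15 left.
Only 15 left; Data takes them to reach 25.
Total = 120×90 + 70×85 + 180×90 + 130×45 + 20×25 = 39300.

39300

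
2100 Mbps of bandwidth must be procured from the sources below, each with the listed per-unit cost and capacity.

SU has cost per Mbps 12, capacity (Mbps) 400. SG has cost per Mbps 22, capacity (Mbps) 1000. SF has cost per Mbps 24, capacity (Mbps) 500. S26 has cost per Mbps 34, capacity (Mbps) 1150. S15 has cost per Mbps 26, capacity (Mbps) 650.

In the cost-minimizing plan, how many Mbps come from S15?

200

Cheapest first:
SU at 12: take all 400 Mbps — 1700 still needed.
Take 1000 from SG at 22 — need 700 more.
SF at 24: take all 500 Mbps — 200 still needed.
Take 200 from S15 at 26 to finish.
S26: unused.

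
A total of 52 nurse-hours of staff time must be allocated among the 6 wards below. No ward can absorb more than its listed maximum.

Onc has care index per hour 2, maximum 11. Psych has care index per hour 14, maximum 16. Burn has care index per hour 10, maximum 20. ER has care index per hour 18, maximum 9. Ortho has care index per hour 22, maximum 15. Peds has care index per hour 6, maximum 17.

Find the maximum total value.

Order the wards by care index per hour: Ortho 22 > ER 18 > Psych 14 > Burn 10 > Peds 6 > Onc 2.
Ortho takes 15 to reach its cap of 15 ; 37 left.
ER takes 9 to reach its cap of 9 ; 28 left.
Psych takes 16 to reach its cap of 16 ; 12 left.
Only 12 left; Burn takes them to reach 12.
Total = 14×16 + 10×12 + 18×9 + 22×15 = 836.

836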